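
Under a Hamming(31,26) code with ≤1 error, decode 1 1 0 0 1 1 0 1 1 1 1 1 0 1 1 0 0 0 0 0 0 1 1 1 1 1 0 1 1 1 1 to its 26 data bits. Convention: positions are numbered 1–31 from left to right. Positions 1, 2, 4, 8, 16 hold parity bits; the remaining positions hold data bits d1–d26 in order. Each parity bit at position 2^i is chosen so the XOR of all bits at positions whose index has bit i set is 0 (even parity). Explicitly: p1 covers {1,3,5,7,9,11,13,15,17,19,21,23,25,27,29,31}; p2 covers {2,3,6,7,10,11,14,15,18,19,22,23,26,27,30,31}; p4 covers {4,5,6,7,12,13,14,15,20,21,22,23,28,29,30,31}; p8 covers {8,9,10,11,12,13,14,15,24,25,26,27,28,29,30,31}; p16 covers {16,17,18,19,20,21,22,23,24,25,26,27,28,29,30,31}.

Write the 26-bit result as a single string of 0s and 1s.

s1 (pos 1,3,5,7,9,11,13,15,17,19,21,23,25,27,29,31): 1⊕0⊕1⊕0⊕1⊕1⊕0⊕1⊕0⊕0⊕0⊕1⊕1⊕0⊕1⊕1 = 1
s2 (pos 2,3,6,7,10,11,14,15,18,19,22,23,26,27,30,31): 1⊕0⊕1⊕0⊕1⊕1⊕1⊕1⊕0⊕0⊕1⊕1⊕1⊕0⊕1⊕1 = 1
s4 (pos 4,5,6,7,12,13,14,15,20,21,22,23,28,29,30,31): 0⊕1⊕1⊕0⊕1⊕0⊕1⊕1⊕0⊕0⊕1⊕1⊕1⊕1⊕1⊕1 = 1
s8 (pos 8,9,10,11,12,13,14,15,24,25,26,27,28,29,30,31): 1⊕1⊕1⊕1⊕1⊕0⊕1⊕1⊕1⊕1⊕1⊕0⊕1⊕1⊕1⊕1 = 0
s16 (pos 16,17,18,19,20,21,22,23,24,25,26,27,28,29,30,31): 0⊕0⊕0⊕0⊕0⊕0⊕1⊕1⊕1⊕1⊕1⊕0⊕1⊕1⊕1⊕1 = 1
Syndrome s16…s1 = 10111 → error at position 23.
Flip position 23: 1100110111110110000001111101111 → 1100110111110110000001011101111
Read data bits from positions 3,5,6,7,9,10,11,12,13,14,15,17,18,19,20,21,22,23,24,25,26,27,28,29,30,31: 01101111011000001011101111

01101111011000001011101111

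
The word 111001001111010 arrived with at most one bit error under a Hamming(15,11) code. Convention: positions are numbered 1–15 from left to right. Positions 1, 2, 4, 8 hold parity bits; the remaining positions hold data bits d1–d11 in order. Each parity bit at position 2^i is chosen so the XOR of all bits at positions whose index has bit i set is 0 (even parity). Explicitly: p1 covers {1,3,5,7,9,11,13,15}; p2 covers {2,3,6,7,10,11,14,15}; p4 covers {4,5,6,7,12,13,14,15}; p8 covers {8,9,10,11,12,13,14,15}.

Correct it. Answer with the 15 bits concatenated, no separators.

s1 (pos 1,3,5,7,9,11,13,15): 1⊕1⊕0⊕0⊕1⊕1⊕0⊕0 = 0
s2 (pos 2,3,6,7,10,11,14,15): 1⊕1⊕1⊕0⊕1⊕1⊕1⊕0 = 0
s4 (pos 4,5,6,7,12,13,14,15): 0⊕0⊕1⊕0⊕1⊕0⊕1⊕0 = 1
s8 (pos 8,9,10,11,12,13,14,15): 0⊕1⊕1⊕1⊕1⊕0⊕1⊕0 = 1
Syndrome s8…s1 = 1100 → error at position 12.
Flip position 12: 111001001111010 → 111001001110010

111001001110010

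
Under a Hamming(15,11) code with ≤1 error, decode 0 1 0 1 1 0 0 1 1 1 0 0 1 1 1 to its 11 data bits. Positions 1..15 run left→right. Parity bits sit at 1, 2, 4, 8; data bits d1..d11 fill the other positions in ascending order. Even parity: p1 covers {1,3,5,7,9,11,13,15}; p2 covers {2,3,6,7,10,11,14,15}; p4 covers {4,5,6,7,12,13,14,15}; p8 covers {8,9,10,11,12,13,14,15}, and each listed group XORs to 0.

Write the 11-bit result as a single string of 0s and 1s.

s1 (pos 1,3,5,7,9,11,13,15): 0⊕0⊕1⊕0⊕1⊕0⊕1⊕1 = 0
s2 (pos 2,3,6,7,10,11,14,15): 1⊕0⊕0⊕0⊕1⊕0⊕1⊕1 = 0
s4 (pos 4,5,6,7,12,13,14,15): 1⊕1⊕0⊕0⊕0⊕1⊕1⊕1 = 1
s8 (pos 8,9,10,11,12,13,14,15): 1⊕1⊕1⊕0⊕0⊕1⊕1⊕1 = 0
Syndrome s8…s1 = 0100 → error at position 4.
Flip position 4: 010110011100111 → 010010011100111
Read data bits from positions 3,5,6,7,9,10,11,12,13,14,15: 01001100111

01001100111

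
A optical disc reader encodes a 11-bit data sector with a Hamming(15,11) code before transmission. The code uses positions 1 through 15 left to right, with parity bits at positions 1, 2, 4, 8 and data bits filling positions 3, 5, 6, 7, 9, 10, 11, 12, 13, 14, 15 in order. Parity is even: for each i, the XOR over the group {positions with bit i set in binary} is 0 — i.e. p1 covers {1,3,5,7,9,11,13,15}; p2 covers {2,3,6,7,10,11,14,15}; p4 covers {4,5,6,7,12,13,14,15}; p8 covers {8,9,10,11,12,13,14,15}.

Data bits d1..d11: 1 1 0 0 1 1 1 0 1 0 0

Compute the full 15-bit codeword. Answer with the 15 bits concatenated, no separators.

111010001110100

Place data at non-parity positions: p1 p2 1 p4 1 0 0 p8 1 1 1 0 1 0 0
p1 (pos 1,3,5,7,9,11,13,15): XOR of data positions = 1⊕1⊕0⊕1⊕1⊕1⊕0 = 1
p2 (pos 2,3,6,7,10,11,14,15): XOR of data positions = 1⊕0⊕0⊕1⊕1⊕0⊕0 = 1
p4 (pos 4,5,6,7,12,13,14,15): XOR of data positions = 1⊕0⊕0⊕0⊕1⊕0⊕0 = 0
p8 (pos 8,9,10,11,12,13,14,15): XOR of data positions = 1⊕1⊕1⊕0⊕1⊕0⊕0 = 0
Codeword: 111010001110100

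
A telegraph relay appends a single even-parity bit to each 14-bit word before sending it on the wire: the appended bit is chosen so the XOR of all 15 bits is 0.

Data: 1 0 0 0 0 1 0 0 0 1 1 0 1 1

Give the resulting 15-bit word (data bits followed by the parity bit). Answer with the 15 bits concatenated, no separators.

100001000110110

XOR of the 14 data bits: 1⊕0⊕0⊕0⊕0⊕1⊕0⊕0⊕0⊕1⊕1⊕0⊕1⊕1 = 0
Parity bit = 0 (so all 15 bits XOR to 0).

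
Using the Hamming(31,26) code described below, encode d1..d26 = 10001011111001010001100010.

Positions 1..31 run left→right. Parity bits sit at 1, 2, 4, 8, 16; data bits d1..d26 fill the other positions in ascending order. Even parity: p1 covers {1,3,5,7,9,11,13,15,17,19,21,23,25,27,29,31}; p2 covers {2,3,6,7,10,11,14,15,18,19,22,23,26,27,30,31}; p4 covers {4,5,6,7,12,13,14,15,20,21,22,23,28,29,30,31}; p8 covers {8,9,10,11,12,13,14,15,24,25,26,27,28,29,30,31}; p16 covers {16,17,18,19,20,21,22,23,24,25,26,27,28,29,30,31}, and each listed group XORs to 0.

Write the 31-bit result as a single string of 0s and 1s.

Place data at non-parity positions: p1 p2 1 p4 0 0 0 p8 1 0 1 1 1 1 1 p16 0 0 1 0 1 0 0 0 1 1 0 0 0 1 0
p1 (pos 1,3,5,7,9,11,13,15,17,19,21,23,25,27,29,31): XOR of data positions = 1⊕0⊕0⊕1⊕1⊕1⊕1⊕0⊕1⊕1⊕0⊕1⊕0⊕0⊕0 = 0
p2 (pos 2,3,6,7,10,11,14,15,18,19,22,23,26,27,30,31): XOR of data positions = 1⊕0⊕0⊕0⊕1⊕1⊕1⊕0⊕1⊕0⊕0⊕1⊕0⊕1⊕0 = 1
p4 (pos 4,5,6,7,12,13,14,15,20,21,22,23,28,29,30,31): XOR of data positions = 0⊕0⊕0⊕1⊕1⊕1⊕1⊕0⊕1⊕0⊕0⊕0⊕0⊕1⊕0 = 0
p8 (pos 8,9,10,11,12,13,14,15,24,25,26,27,28,29,30,31): XOR of data positions = 1⊕0⊕1⊕1⊕1⊕1⊕1⊕0⊕1⊕1⊕0⊕0⊕0⊕1⊕0 = 1
p16 (pos 16,17,18,19,20,21,22,23,24,25,26,27,28,29,30,31): XOR of data positions = 0⊕0⊕1⊕0⊕1⊕0⊕0⊕0⊕1⊕1⊕0⊕0⊕0⊕1⊕0 = 1
Codeword: 0110000110111111001010001100010

0110000110111111001010001100010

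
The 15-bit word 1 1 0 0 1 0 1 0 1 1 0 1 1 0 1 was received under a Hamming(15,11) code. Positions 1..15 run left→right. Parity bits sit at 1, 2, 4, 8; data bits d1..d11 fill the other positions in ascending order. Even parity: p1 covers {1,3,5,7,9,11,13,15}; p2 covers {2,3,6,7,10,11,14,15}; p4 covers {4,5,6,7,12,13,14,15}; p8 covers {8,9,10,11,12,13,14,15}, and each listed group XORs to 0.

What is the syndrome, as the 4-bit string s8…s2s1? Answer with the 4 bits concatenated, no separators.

s1 (pos 1,3,5,7,9,11,13,15): 1⊕0⊕1⊕1⊕1⊕0⊕1⊕1 = 0
s2 (pos 2,3,6,7,10,11,14,15): 1⊕0⊕0⊕1⊕1⊕0⊕0⊕1 = 0
s4 (pos 4,5,6,7,12,13,14,15): 0⊕1⊕0⊕1⊕1⊕1⊕0⊕1 = 1
s8 (pos 8,9,10,11,12,13,14,15): 0⊕1⊕1⊕0⊕1⊕1⊕0⊕1 = 1
Syndrome s8…s1 = 1100 → error at position 12.

1100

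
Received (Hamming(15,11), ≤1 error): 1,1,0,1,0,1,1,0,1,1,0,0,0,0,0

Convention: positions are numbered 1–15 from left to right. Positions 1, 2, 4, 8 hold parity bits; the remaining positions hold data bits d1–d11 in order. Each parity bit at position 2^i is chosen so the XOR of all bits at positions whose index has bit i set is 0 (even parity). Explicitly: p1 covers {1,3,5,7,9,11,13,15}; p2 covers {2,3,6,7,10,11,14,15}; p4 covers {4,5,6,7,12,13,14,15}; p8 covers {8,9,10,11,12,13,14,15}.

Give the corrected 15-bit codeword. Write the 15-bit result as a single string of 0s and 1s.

s1 (pos 1,3,5,7,9,11,13,15): 1⊕0⊕0⊕1⊕1⊕0⊕0⊕0 = 1
s2 (pos 2,3,6,7,10,11,14,15): 1⊕0⊕1⊕1⊕1⊕0⊕0⊕0 = 0
s4 (pos 4,5,6,7,12,13,14,15): 1⊕0⊕1⊕1⊕0⊕0⊕0⊕0 = 1
s8 (pos 8,9,10,11,12,13,14,15): 0⊕1⊕1⊕0⊕0⊕0⊕0⊕0 = 0
Syndrome s8…s1 = 0101 → error at position 5.
Flip position 5: 110101101100000 → 110111101100000

110111101100000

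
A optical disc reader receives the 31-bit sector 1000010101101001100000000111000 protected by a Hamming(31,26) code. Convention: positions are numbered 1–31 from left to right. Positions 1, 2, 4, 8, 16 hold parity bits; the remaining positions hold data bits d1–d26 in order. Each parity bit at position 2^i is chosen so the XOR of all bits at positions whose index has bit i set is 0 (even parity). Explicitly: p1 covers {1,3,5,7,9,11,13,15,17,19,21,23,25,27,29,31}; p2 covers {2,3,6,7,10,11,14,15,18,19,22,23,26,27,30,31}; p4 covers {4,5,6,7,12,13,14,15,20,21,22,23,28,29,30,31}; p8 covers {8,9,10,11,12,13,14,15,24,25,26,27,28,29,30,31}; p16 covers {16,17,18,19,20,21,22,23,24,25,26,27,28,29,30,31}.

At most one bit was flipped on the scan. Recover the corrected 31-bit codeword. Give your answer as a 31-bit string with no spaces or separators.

1000010101101001100000000111001

s1 (pos 1,3,5,7,9,11,13,15,17,19,21,23,25,27,29,31): 1⊕0⊕0⊕0⊕0⊕1⊕1⊕0⊕1⊕0⊕0⊕0⊕0⊕1⊕0⊕0 = 1
s2 (pos 2,3,6,7,10,11,14,15,18,19,22,23,26,27,30,31): 0⊕0⊕1⊕0⊕1⊕1⊕0⊕0⊕0⊕0⊕0⊕0⊕1⊕1⊕0⊕0 = 1
s4 (pos 4,5,6,7,12,13,14,15,20,21,22,23,28,29,30,31): 0⊕0⊕1⊕0⊕0⊕1⊕0⊕0⊕0⊕0⊕0⊕0⊕1⊕0⊕0⊕0 = 1
s8 (pos 8,9,10,11,12,13,14,15,24,25,26,27,28,29,30,31): 1⊕0⊕1⊕1⊕0⊕1⊕0⊕0⊕0⊕0⊕1⊕1⊕1⊕0⊕0⊕0 = 1
s16 (pos 16,17,18,19,20,21,22,23,24,25,26,27,28,29,30,31): 1⊕1⊕0⊕0⊕0⊕0⊕0⊕0⊕0⊕0⊕1⊕1⊕1⊕0⊕0⊕0 = 1
Syndrome s16…s1 = 11111 → error at position 31.
Flip position 31: 1000010101101001100000000111000 → 1000010101101001100000000111001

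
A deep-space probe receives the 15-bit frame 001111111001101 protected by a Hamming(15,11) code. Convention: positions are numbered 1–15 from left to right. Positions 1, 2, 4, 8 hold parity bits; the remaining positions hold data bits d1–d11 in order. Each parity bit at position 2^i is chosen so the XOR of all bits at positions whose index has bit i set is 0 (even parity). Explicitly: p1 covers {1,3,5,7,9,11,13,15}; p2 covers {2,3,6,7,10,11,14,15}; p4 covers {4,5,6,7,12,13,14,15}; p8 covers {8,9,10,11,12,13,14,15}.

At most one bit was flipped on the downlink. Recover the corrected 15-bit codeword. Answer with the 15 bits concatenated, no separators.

s1 (pos 1,3,5,7,9,11,13,15): 0⊕1⊕1⊕1⊕1⊕0⊕1⊕1 = 0
s2 (pos 2,3,6,7,10,11,14,15): 0⊕1⊕1⊕1⊕0⊕0⊕0⊕1 = 0
s4 (pos 4,5,6,7,12,13,14,15): 1⊕1⊕1⊕1⊕1⊕1⊕0⊕1 = 1
s8 (pos 8,9,10,11,12,13,14,15): 1⊕1⊕0⊕0⊕1⊕1⊕0⊕1 = 1
Syndrome s8…s1 = 1100 → error at position 12.
Flip position 12: 001111111001101 → 001111111000101

001111111000101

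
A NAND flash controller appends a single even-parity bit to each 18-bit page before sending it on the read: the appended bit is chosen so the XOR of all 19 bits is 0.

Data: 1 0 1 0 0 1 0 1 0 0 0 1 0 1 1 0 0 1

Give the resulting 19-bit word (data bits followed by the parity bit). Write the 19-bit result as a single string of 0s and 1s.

XOR of the 18 data bits: 1⊕0⊕1⊕0⊕0⊕1⊕0⊕1⊕0⊕0⊕0⊕1⊕0⊕1⊕1⊕0⊕0⊕1 = 0
Parity bit = 0 (so all 19 bits XOR to 0).

1010010100010110010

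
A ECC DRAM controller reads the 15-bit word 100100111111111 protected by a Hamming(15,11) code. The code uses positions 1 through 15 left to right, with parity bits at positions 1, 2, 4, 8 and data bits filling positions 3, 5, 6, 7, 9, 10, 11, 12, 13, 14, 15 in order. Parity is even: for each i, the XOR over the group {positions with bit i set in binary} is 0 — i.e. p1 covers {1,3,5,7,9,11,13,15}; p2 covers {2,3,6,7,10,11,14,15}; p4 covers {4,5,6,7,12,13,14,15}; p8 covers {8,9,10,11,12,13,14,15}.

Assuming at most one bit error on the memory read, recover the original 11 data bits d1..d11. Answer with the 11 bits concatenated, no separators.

s1 (pos 1,3,5,7,9,11,13,15): 1⊕0⊕0⊕1⊕1⊕1⊕1⊕1 = 0
s2 (pos 2,3,6,7,10,11,14,15): 0⊕0⊕0⊕1⊕1⊕1⊕1⊕1 = 1
s4 (pos 4,5,6,7,12,13,14,15): 1⊕0⊕0⊕1⊕1⊕1⊕1⊕1 = 0
s8 (pos 8,9,10,11,12,13,14,15): 1⊕1⊕1⊕1⊕1⊕1⊕1⊕1 = 0
Syndrome s8…s1 = 0010 → error at position 2.
Flip position 2: 100100111111111 → 110100111111111
Read data bits from positions 3,5,6,7,9,10,11,12,13,14,15: 00011111111

00011111111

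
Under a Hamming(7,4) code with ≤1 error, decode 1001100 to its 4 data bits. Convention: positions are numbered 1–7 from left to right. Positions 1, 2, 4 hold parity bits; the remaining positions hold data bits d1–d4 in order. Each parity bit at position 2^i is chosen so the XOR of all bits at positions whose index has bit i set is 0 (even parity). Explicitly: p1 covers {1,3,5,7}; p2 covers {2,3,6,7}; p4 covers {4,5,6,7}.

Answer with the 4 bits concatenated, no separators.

s1 (pos 1,3,5,7): 1⊕0⊕1⊕0 = 0
s2 (pos 2,3,6,7): 0⊕0⊕0⊕0 = 0
s4 (pos 4,5,6,7): 1⊕1⊕0⊕0 = 0
Syndrome s4…s1 = 000 → no error.
Read data bits from positions 3,5,6,7: 0100

0100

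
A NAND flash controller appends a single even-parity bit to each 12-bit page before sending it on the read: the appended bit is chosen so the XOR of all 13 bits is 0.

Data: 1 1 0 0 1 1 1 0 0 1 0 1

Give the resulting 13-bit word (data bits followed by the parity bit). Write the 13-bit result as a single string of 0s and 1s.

1100111001011

XOR of the 12 data bits: 1⊕1⊕0⊕0⊕1⊕1⊕1⊕0⊕0⊕1⊕0⊕1 = 1
Parity bit = 1 (so all 13 bits XOR to 0).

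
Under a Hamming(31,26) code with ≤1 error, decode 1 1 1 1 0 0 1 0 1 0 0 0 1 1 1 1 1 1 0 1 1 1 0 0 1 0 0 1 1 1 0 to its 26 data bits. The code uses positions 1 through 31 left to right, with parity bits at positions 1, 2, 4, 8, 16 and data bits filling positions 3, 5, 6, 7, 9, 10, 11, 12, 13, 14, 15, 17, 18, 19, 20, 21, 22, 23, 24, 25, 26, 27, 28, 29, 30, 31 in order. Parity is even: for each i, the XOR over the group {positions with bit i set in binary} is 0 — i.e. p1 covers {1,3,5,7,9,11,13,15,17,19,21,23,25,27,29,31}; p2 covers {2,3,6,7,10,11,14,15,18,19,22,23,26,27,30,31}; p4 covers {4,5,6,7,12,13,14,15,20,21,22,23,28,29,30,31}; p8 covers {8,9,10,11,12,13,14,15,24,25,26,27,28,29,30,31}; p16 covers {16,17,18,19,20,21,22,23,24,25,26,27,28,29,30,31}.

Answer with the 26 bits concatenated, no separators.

s1 (pos 1,3,5,7,9,11,13,15,17,19,21,23,25,27,29,31): 1⊕1⊕0⊕1⊕1⊕0⊕1⊕1⊕1⊕0⊕1⊕0⊕1⊕0⊕1⊕0 = 0
s2 (pos 2,3,6,7,10,11,14,15,18,19,22,23,26,27,30,31): 1⊕1⊕0⊕1⊕0⊕0⊕1⊕1⊕1⊕0⊕1⊕0⊕0⊕0⊕1⊕0 = 0
s4 (pos 4,5,6,7,12,13,14,15,20,21,22,23,28,29,30,31): 1⊕0⊕0⊕1⊕0⊕1⊕1⊕1⊕1⊕1⊕1⊕0⊕1⊕1⊕1⊕0 = 1
s8 (pos 8,9,10,11,12,13,14,15,24,25,26,27,28,29,30,31): 0⊕1⊕0⊕0⊕0⊕1⊕1⊕1⊕0⊕1⊕0⊕0⊕1⊕1⊕1⊕0 = 0
s16 (pos 16,17,18,19,20,21,22,23,24,25,26,27,28,29,30,31): 1⊕1⊕1⊕0⊕1⊕1⊕1⊕0⊕0⊕1⊕0⊕0⊕1⊕1⊕1⊕0 = 0
Syndrome s16…s1 = 00100 → error at position 4.
Flip position 4: 1111001010001111110111001001110 → 1110001010001111110111001001110
Read data bits from positions 3,5,6,7,9,10,11,12,13,14,15,17,18,19,20,21,22,23,24,25,26,27,28,29,30,31: 10011000111110111001001110

10011000111110111001001110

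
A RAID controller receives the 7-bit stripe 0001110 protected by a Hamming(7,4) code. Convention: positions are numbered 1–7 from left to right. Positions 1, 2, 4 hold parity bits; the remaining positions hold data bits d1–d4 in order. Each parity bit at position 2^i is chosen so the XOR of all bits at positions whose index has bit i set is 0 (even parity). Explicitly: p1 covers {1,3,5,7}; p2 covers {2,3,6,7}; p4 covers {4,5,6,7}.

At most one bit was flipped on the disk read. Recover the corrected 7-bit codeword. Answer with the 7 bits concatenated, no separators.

s1 (pos 1,3,5,7): 0⊕0⊕1⊕0 = 1
s2 (pos 2,3,6,7): 0⊕0⊕1⊕0 = 1
s4 (pos 4,5,6,7): 1⊕1⊕1⊕0 = 1
Syndrome s4…s1 = 111 → error at position 7.
Flip position 7: 0001110 → 0001111

0001111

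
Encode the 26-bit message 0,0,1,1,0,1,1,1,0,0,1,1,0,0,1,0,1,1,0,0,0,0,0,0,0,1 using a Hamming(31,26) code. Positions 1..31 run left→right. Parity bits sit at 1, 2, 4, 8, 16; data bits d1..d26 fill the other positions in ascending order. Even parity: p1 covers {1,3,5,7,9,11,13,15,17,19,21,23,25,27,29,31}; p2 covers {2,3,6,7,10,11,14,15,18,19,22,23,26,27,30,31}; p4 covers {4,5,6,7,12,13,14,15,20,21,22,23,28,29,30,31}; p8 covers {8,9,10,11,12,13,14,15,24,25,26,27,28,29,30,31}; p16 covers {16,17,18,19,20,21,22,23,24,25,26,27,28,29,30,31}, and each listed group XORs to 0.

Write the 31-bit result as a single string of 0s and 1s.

0000011101110011100101100000001

Place data at non-parity positions: p1 p2 0 p4 0 1 1 p8 0 1 1 1 0 0 1 p16 1 0 0 1 0 1 1 0 0 0 0 0 0 0 1
p1 (pos 1,3,5,7,9,11,13,15,17,19,21,23,25,27,29,31): XOR of data positions = 0⊕0⊕1⊕0⊕1⊕0⊕1⊕1⊕0⊕0⊕1⊕0⊕0⊕0⊕1 = 0
p2 (pos 2,3,6,7,10,11,14,15,18,19,22,23,26,27,30,31): XOR of data positions = 0⊕1⊕1⊕1⊕1⊕0⊕1⊕0⊕0⊕1⊕1⊕0⊕0⊕0⊕1 = 0
p4 (pos 4,5,6,7,12,13,14,15,20,21,22,23,28,29,30,31): XOR of data positions = 0⊕1⊕1⊕1⊕0⊕0⊕1⊕1⊕0⊕1⊕1⊕0⊕0⊕0⊕1 = 0
p8 (pos 8,9,10,11,12,13,14,15,24,25,26,27,28,29,30,31): XOR of data positions = 0⊕1⊕1⊕1⊕0⊕0⊕1⊕0⊕0⊕0⊕0⊕0⊕0⊕0⊕1 = 1
p16 (pos 16,17,18,19,20,21,22,23,24,25,26,27,28,29,30,31): XOR of data positions = 1⊕0⊕0⊕1⊕0⊕1⊕1⊕0⊕0⊕0⊕0⊕0⊕0⊕0⊕1 = 1
Codeword: 0000011101110011100101100000001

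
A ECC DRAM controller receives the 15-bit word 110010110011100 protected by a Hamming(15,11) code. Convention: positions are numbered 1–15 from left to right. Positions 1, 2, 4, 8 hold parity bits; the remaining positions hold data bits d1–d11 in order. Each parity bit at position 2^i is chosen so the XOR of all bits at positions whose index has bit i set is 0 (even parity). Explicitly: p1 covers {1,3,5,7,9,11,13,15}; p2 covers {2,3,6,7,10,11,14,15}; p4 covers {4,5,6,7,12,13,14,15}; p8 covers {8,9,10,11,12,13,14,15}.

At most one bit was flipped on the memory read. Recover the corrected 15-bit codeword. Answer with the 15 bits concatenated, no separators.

s1 (pos 1,3,5,7,9,11,13,15): 1⊕0⊕1⊕1⊕0⊕1⊕1⊕0 = 1
s2 (pos 2,3,6,7,10,11,14,15): 1⊕0⊕0⊕1⊕0⊕1⊕0⊕0 = 1
s4 (pos 4,5,6,7,12,13,14,15): 0⊕1⊕0⊕1⊕1⊕1⊕0⊕0 = 0
s8 (pos 8,9,10,11,12,13,14,15): 1⊕0⊕0⊕1⊕1⊕1⊕0⊕0 = 0
Syndrome s8…s1 = 0011 → error at position 3.
Flip position 3: 110010110011100 → 111010110011100

111010110011100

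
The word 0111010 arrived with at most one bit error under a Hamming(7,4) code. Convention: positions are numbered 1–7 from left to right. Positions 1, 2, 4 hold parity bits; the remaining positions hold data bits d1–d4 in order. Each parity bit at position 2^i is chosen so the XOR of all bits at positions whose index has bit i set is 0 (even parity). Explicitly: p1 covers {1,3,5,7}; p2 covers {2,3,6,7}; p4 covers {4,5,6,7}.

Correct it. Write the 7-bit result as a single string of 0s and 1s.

s1 (pos 1,3,5,7): 0⊕1⊕0⊕0 = 1
s2 (pos 2,3,6,7): 1⊕1⊕1⊕0 = 1
s4 (pos 4,5,6,7): 1⊕0⊕1⊕0 = 0
Syndrome s4…s1 = 011 → error at position 3.
Flip position 3: 0111010 → 0101010

0101010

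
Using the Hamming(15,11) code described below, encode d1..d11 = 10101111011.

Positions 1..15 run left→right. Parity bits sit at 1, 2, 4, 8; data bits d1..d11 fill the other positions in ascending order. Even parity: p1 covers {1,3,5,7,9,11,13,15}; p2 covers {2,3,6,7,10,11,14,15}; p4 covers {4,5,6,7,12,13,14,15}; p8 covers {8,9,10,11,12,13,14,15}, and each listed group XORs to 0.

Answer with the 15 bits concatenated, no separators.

Place data at non-parity positions: p1 p2 1 p4 0 1 0 p8 1 1 1 1 0 1 1
p1 (pos 1,3,5,7,9,11,13,15): XOR of data positions = 1⊕0⊕0⊕1⊕1⊕0⊕1 = 0
p2 (pos 2,3,6,7,10,11,14,15): XOR of data positions = 1⊕1⊕0⊕1⊕1⊕1⊕1 = 0
p4 (pos 4,5,6,7,12,13,14,15): XOR of data positions = 0⊕1⊕0⊕1⊕0⊕1⊕1 = 0
p8 (pos 8,9,10,11,12,13,14,15): XOR of data positions = 1⊕1⊕1⊕1⊕0⊕1⊕1 = 0
Codeword: 001001001111011

001001001111011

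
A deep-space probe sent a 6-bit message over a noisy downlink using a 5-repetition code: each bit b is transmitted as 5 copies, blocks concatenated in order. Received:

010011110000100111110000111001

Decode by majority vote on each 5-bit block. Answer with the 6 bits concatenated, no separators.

Block 1 (01001): 2 ones → 0
Block 2 (11100): 3 ones → 1
Block 3 (00100): 1 one → 0
Block 4 (11111): 5 ones → 1
Block 5 (00001): 1 one → 0
Block 6 (11001): 3 ones → 1

010101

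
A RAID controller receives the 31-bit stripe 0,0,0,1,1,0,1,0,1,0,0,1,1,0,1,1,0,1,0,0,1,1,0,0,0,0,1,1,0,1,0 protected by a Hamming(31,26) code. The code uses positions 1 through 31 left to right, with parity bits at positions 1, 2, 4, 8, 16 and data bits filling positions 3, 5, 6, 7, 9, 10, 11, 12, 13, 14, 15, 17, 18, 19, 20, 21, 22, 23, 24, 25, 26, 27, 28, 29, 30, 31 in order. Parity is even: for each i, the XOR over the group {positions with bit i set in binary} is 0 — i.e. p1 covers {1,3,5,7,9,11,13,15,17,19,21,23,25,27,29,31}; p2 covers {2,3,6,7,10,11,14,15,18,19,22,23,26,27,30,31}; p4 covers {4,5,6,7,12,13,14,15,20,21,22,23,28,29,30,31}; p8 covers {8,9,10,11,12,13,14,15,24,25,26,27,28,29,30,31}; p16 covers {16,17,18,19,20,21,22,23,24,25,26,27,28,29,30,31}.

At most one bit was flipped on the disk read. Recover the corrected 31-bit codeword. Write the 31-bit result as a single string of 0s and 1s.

0001101010011011010011001011010

s1 (pos 1,3,5,7,9,11,13,15,17,19,21,23,25,27,29,31): 0⊕0⊕1⊕1⊕1⊕0⊕1⊕1⊕0⊕0⊕1⊕0⊕0⊕1⊕0⊕0 = 1
s2 (pos 2,3,6,7,10,11,14,15,18,19,22,23,26,27,30,31): 0⊕0⊕0⊕1⊕0⊕0⊕0⊕1⊕1⊕0⊕1⊕0⊕0⊕1⊕1⊕0 = 0
s4 (pos 4,5,6,7,12,13,14,15,20,21,22,23,28,29,30,31): 1⊕1⊕0⊕1⊕1⊕1⊕0⊕1⊕0⊕1⊕1⊕0⊕1⊕0⊕1⊕0 = 0
s8 (pos 8,9,10,11,12,13,14,15,24,25,26,27,28,29,30,31): 0⊕1⊕0⊕0⊕1⊕1⊕0⊕1⊕0⊕0⊕0⊕1⊕1⊕0⊕1⊕0 = 1
s16 (pos 16,17,18,19,20,21,22,23,24,25,26,27,28,29,30,31): 1⊕0⊕1⊕0⊕0⊕1⊕1⊕0⊕0⊕0⊕0⊕1⊕1⊕0⊕1⊕0 = 1
Syndrome s16…s1 = 11001 → error at position 25.
Flip position 25: 0001101010011011010011000011010 → 0001101010011011010011001011010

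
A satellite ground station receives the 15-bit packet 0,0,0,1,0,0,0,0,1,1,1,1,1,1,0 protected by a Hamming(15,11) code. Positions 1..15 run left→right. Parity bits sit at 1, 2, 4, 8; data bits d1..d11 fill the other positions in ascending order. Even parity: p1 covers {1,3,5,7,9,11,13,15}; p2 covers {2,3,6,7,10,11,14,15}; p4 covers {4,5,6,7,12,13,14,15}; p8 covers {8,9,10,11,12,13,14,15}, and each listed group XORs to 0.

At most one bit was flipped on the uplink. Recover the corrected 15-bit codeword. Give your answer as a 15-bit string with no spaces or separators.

s1 (pos 1,3,5,7,9,11,13,15): 0⊕0⊕0⊕0⊕1⊕1⊕1⊕0 = 1
s2 (pos 2,3,6,7,10,11,14,15): 0⊕0⊕0⊕0⊕1⊕1⊕1⊕0 = 1
s4 (pos 4,5,6,7,12,13,14,15): 1⊕0⊕0⊕0⊕1⊕1⊕1⊕0 = 0
s8 (pos 8,9,10,11,12,13,14,15): 0⊕1⊕1⊕1⊕1⊕1⊕1⊕0 = 0
Syndrome s8…s1 = 0011 → error at position 3.
Flip position 3: 000100001111110 → 001100001111110

001100001111110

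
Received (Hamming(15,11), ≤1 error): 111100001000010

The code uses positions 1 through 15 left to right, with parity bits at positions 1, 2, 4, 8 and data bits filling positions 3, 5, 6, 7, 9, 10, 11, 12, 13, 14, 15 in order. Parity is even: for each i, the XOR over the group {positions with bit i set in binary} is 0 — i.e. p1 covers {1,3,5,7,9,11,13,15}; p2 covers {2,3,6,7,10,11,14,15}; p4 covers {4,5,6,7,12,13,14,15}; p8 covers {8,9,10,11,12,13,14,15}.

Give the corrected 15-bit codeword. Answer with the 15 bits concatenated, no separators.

110100001000010

s1 (pos 1,3,5,7,9,11,13,15): 1⊕1⊕0⊕0⊕1⊕0⊕0⊕0 = 1
s2 (pos 2,3,6,7,10,11,14,15): 1⊕1⊕0⊕0⊕0⊕0⊕1⊕0 = 1
s4 (pos 4,5,6,7,12,13,14,15): 1⊕0⊕0⊕0⊕0⊕0⊕1⊕0 = 0
s8 (pos 8,9,10,11,12,13,14,15): 0⊕1⊕0⊕0⊕0⊕0⊕1⊕0 = 0
Syndrome s8…s1 = 0011 → error at position 3.
Flip position 3: 111100001000010 → 110100001000010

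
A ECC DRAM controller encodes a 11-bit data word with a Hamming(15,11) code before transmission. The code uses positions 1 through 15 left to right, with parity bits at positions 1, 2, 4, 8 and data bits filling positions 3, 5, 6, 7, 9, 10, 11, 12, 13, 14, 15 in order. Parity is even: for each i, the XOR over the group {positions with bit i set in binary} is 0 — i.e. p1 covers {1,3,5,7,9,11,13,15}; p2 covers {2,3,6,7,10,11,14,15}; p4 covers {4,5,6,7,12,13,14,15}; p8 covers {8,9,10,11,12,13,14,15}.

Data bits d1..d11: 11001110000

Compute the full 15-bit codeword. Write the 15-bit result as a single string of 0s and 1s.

011110011110000

Place data at non-parity positions: p1 p2 1 p4 1 0 0 p8 1 1 1 0 0 0 0
p1 (pos 1,3,5,7,9,11,13,15): XOR of data positions = 1⊕1⊕0⊕1⊕1⊕0⊕0 = 0
p2 (pos 2,3,6,7,10,11,14,15): XOR of data positions = 1⊕0⊕0⊕1⊕1⊕0⊕0 = 1
p4 (pos 4,5,6,7,12,13,14,15): XOR of data positions = 1⊕0⊕0⊕0⊕0⊕0⊕0 = 1
p8 (pos 8,9,10,11,12,13,14,15): XOR of data positions = 1⊕1⊕1⊕0⊕0⊕0⊕0 = 1
Codeword: 011110011110000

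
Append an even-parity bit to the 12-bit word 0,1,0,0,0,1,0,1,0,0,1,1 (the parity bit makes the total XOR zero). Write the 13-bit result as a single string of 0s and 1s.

XOR of the 12 data bits: 0⊕1⊕0⊕0⊕0⊕1⊕0⊕1⊕0⊕0⊕1⊕1 = 1
Parity bit = 1 (so all 13 bits XOR to 0).

0100010100111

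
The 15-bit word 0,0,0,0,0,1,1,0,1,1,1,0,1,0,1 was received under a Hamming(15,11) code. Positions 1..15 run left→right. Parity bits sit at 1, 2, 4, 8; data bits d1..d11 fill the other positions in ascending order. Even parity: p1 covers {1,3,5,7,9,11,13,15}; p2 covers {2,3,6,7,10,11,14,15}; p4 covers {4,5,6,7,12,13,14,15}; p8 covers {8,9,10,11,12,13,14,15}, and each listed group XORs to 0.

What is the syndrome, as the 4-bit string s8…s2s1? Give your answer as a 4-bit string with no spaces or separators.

s1 (pos 1,3,5,7,9,11,13,15): 0⊕0⊕0⊕1⊕1⊕1⊕1⊕1 = 1
s2 (pos 2,3,6,7,10,11,14,15): 0⊕0⊕1⊕1⊕1⊕1⊕0⊕1 = 1
s4 (pos 4,5,6,7,12,13,14,15): 0⊕0⊕1⊕1⊕0⊕1⊕0⊕1 = 0
s8 (pos 8,9,10,11,12,13,14,15): 0⊕1⊕1⊕1⊕0⊕1⊕0⊕1 = 1
Syndrome s8…s1 = 1011 → error at position 11.

1011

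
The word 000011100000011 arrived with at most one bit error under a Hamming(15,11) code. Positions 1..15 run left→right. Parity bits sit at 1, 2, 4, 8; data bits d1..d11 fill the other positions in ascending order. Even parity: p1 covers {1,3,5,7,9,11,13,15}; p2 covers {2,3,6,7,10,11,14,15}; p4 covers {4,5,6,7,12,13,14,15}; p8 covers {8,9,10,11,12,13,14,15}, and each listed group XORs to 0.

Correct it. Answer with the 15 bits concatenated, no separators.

s1 (pos 1,3,5,7,9,11,13,15): 0⊕0⊕1⊕1⊕0⊕0⊕0⊕1 = 1
s2 (pos 2,3,6,7,10,11,14,15): 0⊕0⊕1⊕1⊕0⊕0⊕1⊕1 = 0
s4 (pos 4,5,6,7,12,13,14,15): 0⊕1⊕1⊕1⊕0⊕0⊕1⊕1 = 1
s8 (pos 8,9,10,11,12,13,14,15): 0⊕0⊕0⊕0⊕0⊕0⊕1⊕1 = 0
Syndrome s8…s1 = 0101 → error at position 5.
Flip position 5: 000011100000011 → 000001100000011

000001100000011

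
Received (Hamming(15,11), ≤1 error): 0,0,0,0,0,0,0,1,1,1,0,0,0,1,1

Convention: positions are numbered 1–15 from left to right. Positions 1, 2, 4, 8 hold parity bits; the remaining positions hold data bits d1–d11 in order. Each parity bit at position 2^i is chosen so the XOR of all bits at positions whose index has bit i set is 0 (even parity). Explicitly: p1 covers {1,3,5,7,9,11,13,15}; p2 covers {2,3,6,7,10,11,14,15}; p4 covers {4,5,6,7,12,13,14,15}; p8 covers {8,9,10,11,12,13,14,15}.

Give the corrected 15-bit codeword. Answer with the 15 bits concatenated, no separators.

000000011000011

s1 (pos 1,3,5,7,9,11,13,15): 0⊕0⊕0⊕0⊕1⊕0⊕0⊕1 = 0
s2 (pos 2,3,6,7,10,11,14,15): 0⊕0⊕0⊕0⊕1⊕0⊕1⊕1 = 1
s4 (pos 4,5,6,7,12,13,14,15): 0⊕0⊕0⊕0⊕0⊕0⊕1⊕1 = 0
s8 (pos 8,9,10,11,12,13,14,15): 1⊕1⊕1⊕0⊕0⊕0⊕1⊕1 = 1
Syndrome s8…s1 = 1010 → error at position 10.
Flip position 10: 000000011100011 → 000000011000011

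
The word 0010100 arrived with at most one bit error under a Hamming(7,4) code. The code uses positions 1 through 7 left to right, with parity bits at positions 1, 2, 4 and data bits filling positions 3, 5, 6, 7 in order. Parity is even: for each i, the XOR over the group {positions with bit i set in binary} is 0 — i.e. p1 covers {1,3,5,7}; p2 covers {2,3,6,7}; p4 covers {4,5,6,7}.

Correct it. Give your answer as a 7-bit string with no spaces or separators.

s1 (pos 1,3,5,7): 0⊕1⊕1⊕0 = 0
s2 (pos 2,3,6,7): 0⊕1⊕0⊕0 = 1
s4 (pos 4,5,6,7): 0⊕1⊕0⊕0 = 1
Syndrome s4…s1 = 110 → error at position 6.
Flip position 6: 0010100 → 0010110

0010110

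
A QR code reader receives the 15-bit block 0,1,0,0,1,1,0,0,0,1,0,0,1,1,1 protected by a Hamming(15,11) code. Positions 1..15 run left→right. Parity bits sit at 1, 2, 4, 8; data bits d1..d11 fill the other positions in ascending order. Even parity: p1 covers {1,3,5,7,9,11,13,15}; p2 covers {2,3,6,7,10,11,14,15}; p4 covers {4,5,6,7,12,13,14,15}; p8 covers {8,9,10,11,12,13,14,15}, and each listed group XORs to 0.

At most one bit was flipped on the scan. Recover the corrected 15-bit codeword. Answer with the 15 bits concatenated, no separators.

s1 (pos 1,3,5,7,9,11,13,15): 0⊕0⊕1⊕0⊕0⊕0⊕1⊕1 = 1
s2 (pos 2,3,6,7,10,11,14,15): 1⊕0⊕1⊕0⊕1⊕0⊕1⊕1 = 1
s4 (pos 4,5,6,7,12,13,14,15): 0⊕1⊕1⊕0⊕0⊕1⊕1⊕1 = 1
s8 (pos 8,9,10,11,12,13,14,15): 0⊕0⊕1⊕0⊕0⊕1⊕1⊕1 = 0
Syndrome s8…s1 = 0111 → error at position 7.
Flip position 7: 010011000100111 → 010011100100111

010011100100111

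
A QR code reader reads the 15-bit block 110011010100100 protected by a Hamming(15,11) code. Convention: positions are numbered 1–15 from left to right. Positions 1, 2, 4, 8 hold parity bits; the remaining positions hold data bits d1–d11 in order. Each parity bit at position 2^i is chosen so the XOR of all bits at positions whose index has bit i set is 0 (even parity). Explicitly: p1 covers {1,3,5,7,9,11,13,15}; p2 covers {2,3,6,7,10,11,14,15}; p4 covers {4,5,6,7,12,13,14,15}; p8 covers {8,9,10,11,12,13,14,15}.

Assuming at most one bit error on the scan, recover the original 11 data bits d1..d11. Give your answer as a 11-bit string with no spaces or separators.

01100100101

s1 (pos 1,3,5,7,9,11,13,15): 1⊕0⊕1⊕0⊕0⊕0⊕1⊕0 = 1
s2 (pos 2,3,6,7,10,11,14,15): 1⊕0⊕1⊕0⊕1⊕0⊕0⊕0 = 1
s4 (pos 4,5,6,7,12,13,14,15): 0⊕1⊕1⊕0⊕0⊕1⊕0⊕0 = 1
s8 (pos 8,9,10,11,12,13,14,15): 1⊕0⊕1⊕0⊕0⊕1⊕0⊕0 = 1
Syndrome s8…s1 = 1111 → error at position 15.
Flip position 15: 110011010100100 → 110011010100101
Read data bits from positions 3,5,6,7,9,10,11,12,13,14,15: 01100100101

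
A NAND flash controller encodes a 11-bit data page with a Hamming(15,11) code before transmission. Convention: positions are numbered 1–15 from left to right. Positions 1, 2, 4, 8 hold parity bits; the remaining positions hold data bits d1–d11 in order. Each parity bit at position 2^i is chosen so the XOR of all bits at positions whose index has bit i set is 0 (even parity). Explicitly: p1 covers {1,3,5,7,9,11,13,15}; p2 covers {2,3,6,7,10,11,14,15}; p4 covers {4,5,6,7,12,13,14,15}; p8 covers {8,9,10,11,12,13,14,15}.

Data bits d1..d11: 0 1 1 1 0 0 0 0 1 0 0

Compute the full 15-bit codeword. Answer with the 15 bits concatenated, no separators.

Place data at non-parity positions: p1 p2 0 p4 1 1 1 p8 0 0 0 0 1 0 0
p1 (pos 1,3,5,7,9,11,13,15): XOR of data positions = 0⊕1⊕1⊕0⊕0⊕1⊕0 = 1
p2 (pos 2,3,6,7,10,11,14,15): XOR of data positions = 0⊕1⊕1⊕0⊕0⊕0⊕0 = 0
p4 (pos 4,5,6,7,12,13,14,15): XOR of data positions = 1⊕1⊕1⊕0⊕1⊕0⊕0 = 0
p8 (pos 8,9,10,11,12,13,14,15): XOR of data positions = 0⊕0⊕0⊕0⊕1⊕0⊕0 = 1
Codeword: 100011110000100

100011110000100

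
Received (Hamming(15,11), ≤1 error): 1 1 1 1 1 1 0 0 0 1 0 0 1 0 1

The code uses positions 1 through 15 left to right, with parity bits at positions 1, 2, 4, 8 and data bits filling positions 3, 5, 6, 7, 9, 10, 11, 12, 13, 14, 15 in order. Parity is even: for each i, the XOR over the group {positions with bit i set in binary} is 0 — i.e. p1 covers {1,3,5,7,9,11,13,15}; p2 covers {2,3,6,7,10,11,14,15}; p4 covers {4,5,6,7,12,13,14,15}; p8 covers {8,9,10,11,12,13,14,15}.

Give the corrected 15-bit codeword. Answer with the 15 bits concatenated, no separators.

111111000100100

s1 (pos 1,3,5,7,9,11,13,15): 1⊕1⊕1⊕0⊕0⊕0⊕1⊕1 = 1
s2 (pos 2,3,6,7,10,11,14,15): 1⊕1⊕1⊕0⊕1⊕0⊕0⊕1 = 1
s4 (pos 4,5,6,7,12,13,14,15): 1⊕1⊕1⊕0⊕0⊕1⊕0⊕1 = 1
s8 (pos 8,9,10,11,12,13,14,15): 0⊕0⊕1⊕0⊕0⊕1⊕0⊕1 = 1
Syndrome s8…s1 = 1111 → error at position 15.
Flip position 15: 111111000100101 → 111111000100100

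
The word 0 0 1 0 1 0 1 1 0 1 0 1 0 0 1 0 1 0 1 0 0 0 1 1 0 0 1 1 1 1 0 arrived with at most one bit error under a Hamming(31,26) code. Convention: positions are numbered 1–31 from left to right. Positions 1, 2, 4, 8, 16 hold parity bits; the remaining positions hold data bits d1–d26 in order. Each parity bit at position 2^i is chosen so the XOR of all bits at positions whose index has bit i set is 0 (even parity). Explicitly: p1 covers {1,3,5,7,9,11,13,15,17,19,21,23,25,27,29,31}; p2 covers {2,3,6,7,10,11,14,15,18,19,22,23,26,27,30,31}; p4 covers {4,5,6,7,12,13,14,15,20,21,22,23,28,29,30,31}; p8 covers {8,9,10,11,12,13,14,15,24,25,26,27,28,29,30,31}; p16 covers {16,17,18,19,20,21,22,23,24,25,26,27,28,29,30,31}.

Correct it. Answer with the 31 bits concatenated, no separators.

s1 (pos 1,3,5,7,9,11,13,15,17,19,21,23,25,27,29,31): 0⊕1⊕1⊕1⊕0⊕0⊕0⊕1⊕1⊕1⊕0⊕1⊕0⊕1⊕1⊕0 = 1
s2 (pos 2,3,6,7,10,11,14,15,18,19,22,23,26,27,30,31): 0⊕1⊕0⊕1⊕1⊕0⊕0⊕1⊕0⊕1⊕0⊕1⊕0⊕1⊕1⊕0 = 0
s4 (pos 4,5,6,7,12,13,14,15,20,21,22,23,28,29,30,31): 0⊕1⊕0⊕1⊕1⊕0⊕0⊕1⊕0⊕0⊕0⊕1⊕1⊕1⊕1⊕0 = 0
s8 (pos 8,9,10,11,12,13,14,15,24,25,26,27,28,29,30,31): 1⊕0⊕1⊕0⊕1⊕0⊕0⊕1⊕1⊕0⊕0⊕1⊕1⊕1⊕1⊕0 = 1
s16 (pos 16,17,18,19,20,21,22,23,24,25,26,27,28,29,30,31): 0⊕1⊕0⊕1⊕0⊕0⊕0⊕1⊕1⊕0⊕0⊕1⊕1⊕1⊕1⊕0 = 0
Syndrome s16…s1 = 01001 → error at position 9.
Flip position 9: 0010101101010010101000110011110 → 0010101111010010101000110011110

0010101111010010101000110011110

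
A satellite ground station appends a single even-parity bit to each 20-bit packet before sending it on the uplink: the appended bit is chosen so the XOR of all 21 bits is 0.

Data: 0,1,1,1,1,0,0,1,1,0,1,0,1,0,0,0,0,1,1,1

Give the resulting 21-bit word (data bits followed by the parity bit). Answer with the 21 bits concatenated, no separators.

011110011010100001111

XOR of the 20 data bits: 0⊕1⊕1⊕1⊕1⊕0⊕0⊕1⊕1⊕0⊕1⊕0⊕1⊕0⊕0⊕0⊕0⊕1⊕1⊕1 = 1
Parity bit = 1 (so all 21 bits XOR to 0).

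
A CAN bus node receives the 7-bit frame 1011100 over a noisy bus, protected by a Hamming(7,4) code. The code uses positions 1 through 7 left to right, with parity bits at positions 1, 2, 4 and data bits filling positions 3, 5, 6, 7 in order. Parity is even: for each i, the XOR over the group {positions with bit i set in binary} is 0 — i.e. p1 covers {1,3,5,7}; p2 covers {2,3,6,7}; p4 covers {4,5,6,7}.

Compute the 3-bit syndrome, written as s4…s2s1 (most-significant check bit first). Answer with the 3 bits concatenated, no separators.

011

s1 (pos 1,3,5,7): 1⊕1⊕1⊕0 = 1
s2 (pos 2,3,6,7): 0⊕1⊕0⊕0 = 1
s4 (pos 4,5,6,7): 1⊕1⊕0⊕0 = 0
Syndrome s4…s1 = 011 → error at position 3.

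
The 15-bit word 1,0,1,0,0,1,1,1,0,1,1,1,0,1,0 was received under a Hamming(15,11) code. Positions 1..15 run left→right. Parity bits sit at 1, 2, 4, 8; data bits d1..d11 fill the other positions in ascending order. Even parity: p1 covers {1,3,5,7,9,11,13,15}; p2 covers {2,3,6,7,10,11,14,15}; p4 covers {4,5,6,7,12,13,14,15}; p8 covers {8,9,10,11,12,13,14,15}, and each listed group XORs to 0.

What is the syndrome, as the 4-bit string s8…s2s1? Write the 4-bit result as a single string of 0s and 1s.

s1 (pos 1,3,5,7,9,11,13,15): 1⊕1⊕0⊕1⊕0⊕1⊕0⊕0 = 0
s2 (pos 2,3,6,7,10,11,14,15): 0⊕1⊕1⊕1⊕1⊕1⊕1⊕0 = 0
s4 (pos 4,5,6,7,12,13,14,15): 0⊕0⊕1⊕1⊕1⊕0⊕1⊕0 = 0
s8 (pos 8,9,10,11,12,13,14,15): 1⊕0⊕1⊕1⊕1⊕0⊕1⊕0 = 1
Syndrome s8…s1 = 1000 → error at position 8.

1000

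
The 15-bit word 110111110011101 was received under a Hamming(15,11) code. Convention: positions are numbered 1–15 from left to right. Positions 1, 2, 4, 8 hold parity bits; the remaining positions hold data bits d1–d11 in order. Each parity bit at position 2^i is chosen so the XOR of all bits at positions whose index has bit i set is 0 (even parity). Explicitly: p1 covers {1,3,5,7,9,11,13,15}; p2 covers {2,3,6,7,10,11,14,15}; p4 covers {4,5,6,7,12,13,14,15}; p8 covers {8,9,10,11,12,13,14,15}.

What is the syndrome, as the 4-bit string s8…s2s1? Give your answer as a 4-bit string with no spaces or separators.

s1 (pos 1,3,5,7,9,11,13,15): 1⊕0⊕1⊕1⊕0⊕1⊕1⊕1 = 0
s2 (pos 2,3,6,7,10,11,14,15): 1⊕0⊕1⊕1⊕0⊕1⊕0⊕1 = 1
s4 (pos 4,5,6,7,12,13,14,15): 1⊕1⊕1⊕1⊕1⊕1⊕0⊕1 = 1
s8 (pos 8,9,10,11,12,13,14,15): 1⊕0⊕0⊕1⊕1⊕1⊕0⊕1 = 1
Syndrome s8…s1 = 1110 → error at position 14.

1110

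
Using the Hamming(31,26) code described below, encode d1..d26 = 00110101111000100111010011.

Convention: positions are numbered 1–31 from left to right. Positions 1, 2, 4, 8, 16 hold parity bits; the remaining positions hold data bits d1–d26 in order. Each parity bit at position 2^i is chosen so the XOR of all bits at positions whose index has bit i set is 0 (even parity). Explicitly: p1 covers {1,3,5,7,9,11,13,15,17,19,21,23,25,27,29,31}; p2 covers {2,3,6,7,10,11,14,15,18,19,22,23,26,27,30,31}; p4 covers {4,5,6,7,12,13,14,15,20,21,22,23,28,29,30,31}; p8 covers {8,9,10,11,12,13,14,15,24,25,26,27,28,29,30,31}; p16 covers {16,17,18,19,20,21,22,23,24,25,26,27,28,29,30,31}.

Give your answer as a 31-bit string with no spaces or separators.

Place data at non-parity positions: p1 p2 0 p4 0 1 1 p8 0 1 0 1 1 1 1 p16 0 0 0 1 0 0 1 1 1 0 1 0 0 1 1
p1 (pos 1,3,5,7,9,11,13,15,17,19,21,23,25,27,29,31): XOR of data positions = 0⊕0⊕1⊕0⊕0⊕1⊕1⊕0⊕0⊕0⊕1⊕1⊕1⊕0⊕1 = 1
p2 (pos 2,3,6,7,10,11,14,15,18,19,22,23,26,27,30,31): XOR of data positions = 0⊕1⊕1⊕1⊕0⊕1⊕1⊕0⊕0⊕0⊕1⊕0⊕1⊕1⊕1 = 1
p4 (pos 4,5,6,7,12,13,14,15,20,21,22,23,28,29,30,31): XOR of data positions = 0⊕1⊕1⊕1⊕1⊕1⊕1⊕1⊕0⊕0⊕1⊕0⊕0⊕1⊕1 = 0
p8 (pos 8,9,10,11,12,13,14,15,24,25,26,27,28,29,30,31): XOR of data positions = 0⊕1⊕0⊕1⊕1⊕1⊕1⊕1⊕1⊕0⊕1⊕0⊕0⊕1⊕1 = 0
p16 (pos 16,17,18,19,20,21,22,23,24,25,26,27,28,29,30,31): XOR of data positions = 0⊕0⊕0⊕1⊕0⊕0⊕1⊕1⊕1⊕0⊕1⊕0⊕0⊕1⊕1 = 1
Codeword: 1100011001011111000100111010011

1100011001011111000100111010011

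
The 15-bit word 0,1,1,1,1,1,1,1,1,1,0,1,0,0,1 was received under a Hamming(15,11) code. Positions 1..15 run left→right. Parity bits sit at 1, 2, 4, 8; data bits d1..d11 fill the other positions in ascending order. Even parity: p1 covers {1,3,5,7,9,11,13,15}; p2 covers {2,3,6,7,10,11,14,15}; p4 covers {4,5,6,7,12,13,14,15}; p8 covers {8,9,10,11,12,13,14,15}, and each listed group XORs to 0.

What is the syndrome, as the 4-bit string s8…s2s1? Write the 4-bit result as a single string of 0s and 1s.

1001

s1 (pos 1,3,5,7,9,11,13,15): 0⊕1⊕1⊕1⊕1⊕0⊕0⊕1 = 1
s2 (pos 2,3,6,7,10,11,14,15): 1⊕1⊕1⊕1⊕1⊕0⊕0⊕1 = 0
s4 (pos 4,5,6,7,12,13,14,15): 1⊕1⊕1⊕1⊕1⊕0⊕0⊕1 = 0
s8 (pos 8,9,10,11,12,13,14,15): 1⊕1⊕1⊕0⊕1⊕0⊕0⊕1 = 1
Syndrome s8…s1 = 1001 → error at position 9.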